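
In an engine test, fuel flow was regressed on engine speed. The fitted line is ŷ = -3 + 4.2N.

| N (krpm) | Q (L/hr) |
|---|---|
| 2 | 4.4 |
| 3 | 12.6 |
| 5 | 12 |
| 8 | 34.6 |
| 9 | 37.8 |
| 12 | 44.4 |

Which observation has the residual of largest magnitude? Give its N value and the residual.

N=2: ŷ = -3 + 4.2·2 = 5.4; e = 4.4 − 5.4 = -1
N=3: ŷ = -3 + 4.2·3 = 9.6; e = 12.6 − 9.6 = 3
N=5: ŷ = -3 + 4.2·5 = 18; e = 12 − 18 = -6
N=8: ŷ = -3 + 4.2·8 = 30.6; e = 34.6 − 30.6 = 4
N=9: ŷ = -3 + 4.2·9 = 34.8; e = 37.8 − 34.8 = 3
N=12: ŷ = -3 + 4.2·12 = 47.4; e = 44.4 − 47.4 = -3
Largest |e| is 6 at N = 5, residual -6.

N = 5, e = -6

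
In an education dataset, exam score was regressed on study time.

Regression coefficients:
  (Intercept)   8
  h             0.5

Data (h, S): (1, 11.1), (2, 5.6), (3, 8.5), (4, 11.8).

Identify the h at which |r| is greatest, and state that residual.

h = 2, r = -3.4

h=1: Ŝ = 8 + 0.5·1 = 8.5; r = 11.1 − 8.5 = 2.6
h=2: Ŝ = 8 + 0.5·2 = 9; r = 5.6 − 9 = -3.4
h=3: Ŝ = 8 + 0.5·3 = 9.5; r = 8.5 − 9.5 = -1
h=4: Ŝ = 8 + 0.5·4 = 10; r = 11.8 − 10 = 1.8
Largest |r| is 3.4 at h = 2, residual -3.4.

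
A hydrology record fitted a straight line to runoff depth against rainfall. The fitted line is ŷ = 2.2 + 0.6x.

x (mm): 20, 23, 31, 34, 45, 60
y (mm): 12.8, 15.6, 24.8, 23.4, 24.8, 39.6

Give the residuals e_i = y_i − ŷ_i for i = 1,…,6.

-1.4, -0.4, 4, 0.8, -4.4, 1.4

x=20: ŷ = 2.2 + 0.6·20 = 14.2; e = 12.8 − 14.2 = -1.4
x=23: ŷ = 2.2 + 0.6·23 = 16; e = 15.6 − 16 = -0.4
x=31: ŷ = 2.2 + 0.6·31 = 20.8; e = 24.8 − 20.8 = 4
x=34: ŷ = 2.2 + 0.6·34 = 22.6; e = 23.4 − 22.6 = 0.8
x=45: ŷ = 2.2 + 0.6·45 = 29.2; e = 24.8 − 29.2 = -4.4
x=60: ŷ = 2.2 + 0.6·60 = 38.2; e = 39.6 − 38.2 = 1.4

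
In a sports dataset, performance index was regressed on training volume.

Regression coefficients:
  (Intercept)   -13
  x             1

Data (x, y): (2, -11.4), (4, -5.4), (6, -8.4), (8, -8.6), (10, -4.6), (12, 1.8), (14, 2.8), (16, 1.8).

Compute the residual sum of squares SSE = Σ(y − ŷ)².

x=2: ŷ = -13 + 2 = -11; e = -11.4 − (-11) = -0.4
x=4: ŷ = -13 + 4 = -9; e = -5.4 − (-9) = 3.6
x=6: ŷ = -13 + 6 = -7; e = -8.4 − (-7) = -1.4
x=8: ŷ = -13 + 8 = -5; e = -8.6 − (-5) = -3.6
x=10: ŷ = -13 + 10 = -3; e = -4.6 − (-3) = -1.6
x=12: ŷ = -13 + 12 = -1; e = 1.8 − (-1) = 2.8
x=14: ŷ = -13 + 14 = 1; e = 2.8 − 1 = 1.8
x=16: ŷ = -13 + 16 = 3; e = 1.8 − 3 = -1.2
SSE = 0.16 + 12.96 + 1.96 + 12.96 + 2.56 + 7.84 + 3.24 + 1.44 = 43.12

SSE = 43.12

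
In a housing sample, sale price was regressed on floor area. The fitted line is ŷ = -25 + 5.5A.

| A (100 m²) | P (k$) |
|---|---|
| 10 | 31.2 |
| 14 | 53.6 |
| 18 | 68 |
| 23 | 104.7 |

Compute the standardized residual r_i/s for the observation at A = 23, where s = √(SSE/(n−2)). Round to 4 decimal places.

0.6385

A=10: ŷ = -25 + 5.5·10 = 30; r = 31.2 − 30 = 1.2
A=14: ŷ = -25 + 5.5·14 = 52; r = 53.6 − 52 = 1.6
A=18: ŷ = -25 + 5.5·18 = 74; r = 68 − 74 = -6
A=23: ŷ = -25 + 5.5·23 = 101.5; r = 104.7 − 101.5 = 3.2
SSE = 1.44 + 2.56 + 36 + 10.24 = 50.24
s = √(50.24/2) = 5.01199
r/s = 3.2 / 5.01199 = 0.6385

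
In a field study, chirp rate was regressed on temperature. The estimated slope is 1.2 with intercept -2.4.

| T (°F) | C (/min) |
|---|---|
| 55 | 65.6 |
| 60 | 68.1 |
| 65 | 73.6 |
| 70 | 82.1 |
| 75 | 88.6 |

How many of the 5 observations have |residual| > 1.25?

T=55: Ĉ = -2.4 + 1.2·55 = 63.6; e = 65.6 − 63.6 = 2
T=60: Ĉ = -2.4 + 1.2·60 = 69.6; e = 68.1 − 69.6 = -1.5
T=65: Ĉ = -2.4 + 1.2·65 = 75.6; e = 73.6 − 75.6 = -2
T=70: Ĉ = -2.4 + 1.2·70 = 81.6; e = 82.1 − 81.6 = 0.5
T=75: Ĉ = -2.4 + 1.2·75 = 87.6; e = 88.6 − 87.6 = 1
|e| > 1.25: T=55 (|e|=2), T=60 (|e|=1.5), T=65 (|e|=2) → 3

3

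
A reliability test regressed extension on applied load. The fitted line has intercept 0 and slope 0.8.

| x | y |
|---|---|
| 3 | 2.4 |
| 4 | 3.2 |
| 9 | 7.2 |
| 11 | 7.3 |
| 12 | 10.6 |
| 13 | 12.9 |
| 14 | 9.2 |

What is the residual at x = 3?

ŷ = 0.8·3 = 2.4
r = 2.4 − 2.4 = 0

r = 0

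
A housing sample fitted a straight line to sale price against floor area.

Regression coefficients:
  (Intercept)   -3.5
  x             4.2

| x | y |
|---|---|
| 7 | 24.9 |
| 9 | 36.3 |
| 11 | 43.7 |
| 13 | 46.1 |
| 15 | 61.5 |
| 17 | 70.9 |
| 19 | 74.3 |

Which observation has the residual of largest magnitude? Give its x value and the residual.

x = 13, r = -5

x=7: ŷ = -3.5 + 4.2·7 = 25.9; r = 24.9 − 25.9 = -1
x=9: ŷ = -3.5 + 4.2·9 = 34.3; r = 36.3 − 34.3 = 2
x=11: ŷ = -3.5 + 4.2·11 = 42.7; r = 43.7 − 42.7 = 1
x=13: ŷ = -3.5 + 4.2·13 = 51.1; r = 46.1 − 51.1 = -5
x=15: ŷ = -3.5 + 4.2·15 = 59.5; r = 61.5 − 59.5 = 2
x=17: ŷ = -3.5 + 4.2·17 = 67.9; r = 70.9 − 67.9 = 3
x=19: ŷ = -3.5 + 4.2·19 = 76.3; r = 74.3 − 76.3 = -2
Largest |r| is 5 at x = 13, residual -5.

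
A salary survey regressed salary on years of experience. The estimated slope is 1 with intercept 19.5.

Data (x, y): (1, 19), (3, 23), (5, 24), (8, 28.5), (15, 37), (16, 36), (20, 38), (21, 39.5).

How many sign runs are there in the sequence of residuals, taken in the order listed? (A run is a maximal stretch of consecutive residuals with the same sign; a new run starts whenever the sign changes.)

x=1: ŷ = 19.5 + 1 = 20.5; r = 19 − 20.5 = -1.5
x=3: ŷ = 19.5 + 3 = 22.5; r = 23 − 22.5 = 0.5
x=5: ŷ = 19.5 + 5 = 24.5; r = 24 − 24.5 = -0.5
x=8: ŷ = 19.5 + 8 = 27.5; r = 28.5 − 27.5 = 1
x=15: ŷ = 19.5 + 15 = 34.5; r = 37 − 34.5 = 2.5
x=16: ŷ = 19.5 + 16 = 35.5; r = 36 − 35.5 = 0.5
x=20: ŷ = 19.5 + 20 = 39.5; r = 38 − 39.5 = -1.5
x=21: ŷ = 19.5 + 21 = 40.5; r = 39.5 − 40.5 = -1
Signs: − + − + + + − −
Runs: −×1, +×1, −×1, +×3, −×2 → 5

5 runs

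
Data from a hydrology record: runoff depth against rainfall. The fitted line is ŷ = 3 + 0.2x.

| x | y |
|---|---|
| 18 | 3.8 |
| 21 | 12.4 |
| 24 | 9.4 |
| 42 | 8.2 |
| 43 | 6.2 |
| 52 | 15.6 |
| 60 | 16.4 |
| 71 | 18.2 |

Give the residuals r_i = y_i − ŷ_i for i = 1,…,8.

-2.8, 5.2, 1.6, -3.2, -5.4, 2.2, 1.4, 1

x=18: ŷ = 3 + 0.2·18 = 6.6; r = 3.8 − 6.6 = -2.8
x=21: ŷ = 3 + 0.2·21 = 7.2; r = 12.4 − 7.2 = 5.2
x=24: ŷ = 3 + 0.2·24 = 7.8; r = 9.4 − 7.8 = 1.6
x=42: ŷ = 3 + 0.2·42 = 11.4; r = 8.2 − 11.4 = -3.2
x=43: ŷ = 3 + 0.2·43 = 11.6; r = 6.2 − 11.6 = -5.4
x=52: ŷ = 3 + 0.2·52 = 13.4; r = 15.6 − 13.4 = 2.2
x=60: ŷ = 3 + 0.2·60 = 15; r = 16.4 − 15 = 1.4
x=71: ŷ = 3 + 0.2·71 = 17.2; r = 18.2 − 17.2 = 1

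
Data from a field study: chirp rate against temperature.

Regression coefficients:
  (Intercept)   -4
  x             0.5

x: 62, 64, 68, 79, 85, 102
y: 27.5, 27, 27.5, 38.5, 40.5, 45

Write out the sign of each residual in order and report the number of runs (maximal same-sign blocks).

4 runs

x=62: ŷ = -4 + 0.5·62 = 27; e = 27.5 − 27 = 0.5
x=64: ŷ = -4 + 0.5·64 = 28; e = 27 − 28 = -1
x=68: ŷ = -4 + 0.5·68 = 30; e = 27.5 − 30 = -2.5
x=79: ŷ = -4 + 0.5·79 = 35.5; e = 38.5 − 35.5 = 3
x=85: ŷ = -4 + 0.5·85 = 38.5; e = 40.5 − 38.5 = 2
x=102: ŷ = -4 + 0.5·102 = 47; e = 45 − 47 = -2
Signs: + − − + + −
Runs: +×1, −×2, +×2, −×1 → 4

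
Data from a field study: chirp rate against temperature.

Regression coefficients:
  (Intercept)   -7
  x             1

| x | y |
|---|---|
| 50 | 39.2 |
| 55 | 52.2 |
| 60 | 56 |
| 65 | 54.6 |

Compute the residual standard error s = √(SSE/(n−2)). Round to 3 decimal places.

s = 5.130

x=50: ŷ = -7 + 50 = 43; r = 39.2 − 43 = -3.8
x=55: ŷ = -7 + 55 = 48; r = 52.2 − 48 = 4.2
x=60: ŷ = -7 + 60 = 53; r = 56 − 53 = 3
x=65: ŷ = -7 + 65 = 58; r = 54.6 − 58 = -3.4
SSE = 14.44 + 17.64 + 9 + 11.56 = 52.64
s = √(52.64/2) = √26.32 ≈ 5.130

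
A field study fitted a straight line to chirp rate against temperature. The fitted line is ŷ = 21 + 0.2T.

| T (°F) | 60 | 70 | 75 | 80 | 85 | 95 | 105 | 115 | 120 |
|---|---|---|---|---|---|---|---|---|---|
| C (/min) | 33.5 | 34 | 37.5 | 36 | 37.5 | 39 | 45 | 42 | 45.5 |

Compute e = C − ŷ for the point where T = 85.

e = -0.5

ŷ = 21 + 0.2·85 = 38
e = 37.5 − 38 = -0.5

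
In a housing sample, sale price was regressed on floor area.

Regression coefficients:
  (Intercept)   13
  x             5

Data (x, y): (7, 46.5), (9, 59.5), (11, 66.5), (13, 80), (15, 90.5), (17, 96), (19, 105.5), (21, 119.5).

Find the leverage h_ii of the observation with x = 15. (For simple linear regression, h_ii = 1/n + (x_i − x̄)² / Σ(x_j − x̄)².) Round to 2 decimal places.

x̄ = (7 + 9 + 11 + 13 + 15 + 17 + 19 + 21)/8 = 14
Σ(x − x̄)² = 49 + 25 + 9 + 1 + 1 + 9 + 25 + 49 = 168
h = 1/8 + (1)²/168 = 0.125 + 0.00595238 = 0.13

h = 0.13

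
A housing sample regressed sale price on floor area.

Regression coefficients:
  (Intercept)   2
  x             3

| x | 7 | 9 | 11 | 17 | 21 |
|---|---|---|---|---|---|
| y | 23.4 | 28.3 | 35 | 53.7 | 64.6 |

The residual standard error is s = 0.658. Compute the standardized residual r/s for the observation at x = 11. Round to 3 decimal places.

ŷ = 2 + 3·11 = 35
r = 35 − 35 = 0
r/s = 0 / 0.658 = 0.000

0.000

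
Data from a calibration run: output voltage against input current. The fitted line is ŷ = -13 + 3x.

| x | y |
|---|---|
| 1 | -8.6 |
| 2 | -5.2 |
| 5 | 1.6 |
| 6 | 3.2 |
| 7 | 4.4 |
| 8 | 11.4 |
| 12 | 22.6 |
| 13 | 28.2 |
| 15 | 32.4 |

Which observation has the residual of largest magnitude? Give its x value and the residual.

x = 7, e = -3.6

x=1: ŷ = -13 + 3·1 = -10; e = -8.6 − (-10) = 1.4
x=2: ŷ = -13 + 3·2 = -7; e = -5.2 − (-7) = 1.8
x=5: ŷ = -13 + 3·5 = 2; e = 1.6 − 2 = -0.4
x=6: ŷ = -13 + 3·6 = 5; e = 3.2 − 5 = -1.8
x=7: ŷ = -13 + 3·7 = 8; e = 4.4 − 8 = -3.6
x=8: ŷ = -13 + 3·8 = 11; e = 11.4 − 11 = 0.4
x=12: ŷ = -13 + 3·12 = 23; e = 22.6 − 23 = -0.4
x=13: ŷ = -13 + 3·13 = 26; e = 28.2 − 26 = 2.2
x=15: ŷ = -13 + 3·15 = 32; e = 32.4 − 32 = 0.4
Largest |e| is 3.6 at x = 7, residual -3.6.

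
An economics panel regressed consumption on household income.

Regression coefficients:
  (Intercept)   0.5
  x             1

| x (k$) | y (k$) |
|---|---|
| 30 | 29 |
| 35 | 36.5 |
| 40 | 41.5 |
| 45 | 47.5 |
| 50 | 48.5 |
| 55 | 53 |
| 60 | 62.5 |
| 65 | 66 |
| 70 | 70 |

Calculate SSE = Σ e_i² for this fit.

x=30: ŷ = 0.5 + 30 = 30.5; e = 29 − 30.5 = -1.5
x=35: ŷ = 0.5 + 35 = 35.5; e = 36.5 − 35.5 = 1
x=40: ŷ = 0.5 + 40 = 40.5; e = 41.5 − 40.5 = 1
x=45: ŷ = 0.5 + 45 = 45.5; e = 47.5 − 45.5 = 2
x=50: ŷ = 0.5 + 50 = 50.5; e = 48.5 − 50.5 = -2
x=55: ŷ = 0.5 + 55 = 55.5; e = 53 − 55.5 = -2.5
x=60: ŷ = 0.5 + 60 = 60.5; e = 62.5 − 60.5 = 2
x=65: ŷ = 0.5 + 65 = 65.5; e = 66 − 65.5 = 0.5
x=70: ŷ = 0.5 + 70 = 70.5; e = 70 − 70.5 = -0.5
SSE = 2.25 + 1 + 1 + 4 + 4 + 6.25 + 4 + 0.25 + 0.25 = 23

SSE = 23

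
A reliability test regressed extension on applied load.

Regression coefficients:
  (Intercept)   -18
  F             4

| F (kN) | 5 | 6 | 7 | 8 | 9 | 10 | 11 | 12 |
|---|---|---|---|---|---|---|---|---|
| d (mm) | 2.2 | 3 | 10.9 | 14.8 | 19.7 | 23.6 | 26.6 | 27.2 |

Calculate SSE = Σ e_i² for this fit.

SSE = 24.14

F=5: d̂ = -18 + 4·5 = 2; e = 2.2 − 2 = 0.2
F=6: d̂ = -18 + 4·6 = 6; e = 3 − 6 = -3
F=7: d̂ = -18 + 4·7 = 10; e = 10.9 − 10 = 0.9
F=8: d̂ = -18 + 4·8 = 14; e = 14.8 − 14 = 0.8
F=9: d̂ = -18 + 4·9 = 18; e = 19.7 − 18 = 1.7
F=10: d̂ = -18 + 4·10 = 22; e = 23.6 − 22 = 1.6
F=11: d̂ = -18 + 4·11 = 26; e = 26.6 − 26 = 0.6
F=12: d̂ = -18 + 4·12 = 30; e = 27.2 − 30 = -2.8
SSE = 0.04 + 9 + 0.81 + 0.64 + 2.89 + 2.56 + 0.36 + 7.84 = 24.14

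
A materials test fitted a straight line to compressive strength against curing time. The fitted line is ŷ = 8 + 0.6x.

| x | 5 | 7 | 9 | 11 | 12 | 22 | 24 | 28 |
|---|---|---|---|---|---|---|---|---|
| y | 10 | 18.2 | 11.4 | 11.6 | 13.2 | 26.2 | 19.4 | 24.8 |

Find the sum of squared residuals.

x=5: ŷ = 8 + 0.6·5 = 11; e = 10 − 11 = -1
x=7: ŷ = 8 + 0.6·7 = 12.2; e = 18.2 − 12.2 = 6
x=9: ŷ = 8 + 0.6·9 = 13.4; e = 11.4 − 13.4 = -2
x=11: ŷ = 8 + 0.6·11 = 14.6; e = 11.6 − 14.6 = -3
x=12: ŷ = 8 + 0.6·12 = 15.2; e = 13.2 − 15.2 = -2
x=22: ŷ = 8 + 0.6·22 = 21.2; e = 26.2 − 21.2 = 5
x=24: ŷ = 8 + 0.6·24 = 22.4; e = 19.4 − 22.4 = -3
x=28: ŷ = 8 + 0.6·28 = 24.8; e = 24.8 − 24.8 = 0
SSE = 1 + 36 + 4 + 9 + 4 + 25 + 9 + 0 = 88

SSE = 88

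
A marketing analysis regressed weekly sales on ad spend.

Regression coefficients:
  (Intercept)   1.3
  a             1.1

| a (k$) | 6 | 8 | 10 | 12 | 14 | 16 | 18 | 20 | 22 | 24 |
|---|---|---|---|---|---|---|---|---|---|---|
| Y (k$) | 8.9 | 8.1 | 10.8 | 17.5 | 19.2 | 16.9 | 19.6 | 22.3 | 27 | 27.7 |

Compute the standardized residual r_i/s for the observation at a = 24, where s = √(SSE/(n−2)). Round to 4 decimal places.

0.0000

a=6: Ŷ = 1.3 + 1.1·6 = 7.9; r = 8.9 − 7.9 = 1
a=8: Ŷ = 1.3 + 1.1·8 = 10.1; r = 8.1 − 10.1 = -2
a=10: Ŷ = 1.3 + 1.1·10 = 12.3; r = 10.8 − 12.3 = -1.5
a=12: Ŷ = 1.3 + 1.1·12 = 14.5; r = 17.5 − 14.5 = 3
a=14: Ŷ = 1.3 + 1.1·14 = 16.7; r = 19.2 − 16.7 = 2.5
a=16: Ŷ = 1.3 + 1.1·16 = 18.9; r = 16.9 − 18.9 = -2
a=18: Ŷ = 1.3 + 1.1·18 = 21.1; r = 19.6 − 21.1 = -1.5
a=20: Ŷ = 1.3 + 1.1·20 = 23.3; r = 22.3 − 23.3 = -1
a=22: Ŷ = 1.3 + 1.1·22 = 25.5; r = 27 − 25.5 = 1.5
a=24: Ŷ = 1.3 + 1.1·24 = 27.7; r = 27.7 − 27.7 = 0
SSE = 1 + 4 + 2.25 + 9 + 6.25 + 4 + 2.25 + 1 + 2.25 + 0 = 32
s = √(32/8) = 2
r/s = 0 / 2 = 0.0000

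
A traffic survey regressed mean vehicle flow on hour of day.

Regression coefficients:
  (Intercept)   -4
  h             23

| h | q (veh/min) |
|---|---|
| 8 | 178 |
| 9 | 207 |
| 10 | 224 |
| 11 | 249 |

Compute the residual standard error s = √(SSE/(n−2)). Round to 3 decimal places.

s = 3.464

h=8: ŷ = -4 + 23·8 = 180; e = 178 − 180 = -2
h=9: ŷ = -4 + 23·9 = 203; e = 207 − 203 = 4
h=10: ŷ = -4 + 23·10 = 226; e = 224 − 226 = -2
h=11: ŷ = -4 + 23·11 = 249; e = 249 − 249 = 0
SSE = 4 + 16 + 4 + 0 = 24
s = √(24/2) = √12 ≈ 3.464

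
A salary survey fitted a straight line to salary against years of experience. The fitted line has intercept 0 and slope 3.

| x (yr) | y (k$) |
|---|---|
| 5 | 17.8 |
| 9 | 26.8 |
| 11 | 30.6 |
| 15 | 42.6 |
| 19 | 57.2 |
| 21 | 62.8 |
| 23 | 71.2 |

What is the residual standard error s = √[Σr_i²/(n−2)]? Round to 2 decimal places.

x=5: ŷ = 3·5 = 15; r = 17.8 − 15 = 2.8
x=9: ŷ = 3·9 = 27; r = 26.8 − 27 = -0.2
x=11: ŷ = 3·11 = 33; r = 30.6 − 33 = -2.4
x=15: ŷ = 3·15 = 45; r = 42.6 − 45 = -2.4
x=19: ŷ = 3·19 = 57; r = 57.2 − 57 = 0.2
x=21: ŷ = 3·21 = 63; r = 62.8 − 63 = -0.2
x=23: ŷ = 3·23 = 69; r = 71.2 − 69 = 2.2
SSE = 7.84 + 0.04 + 5.76 + 5.76 + 0.04 + 0.04 + 4.84 = 24.32
s = √(24.32/5) = √4.864 ≈ 2.21

s = 2.21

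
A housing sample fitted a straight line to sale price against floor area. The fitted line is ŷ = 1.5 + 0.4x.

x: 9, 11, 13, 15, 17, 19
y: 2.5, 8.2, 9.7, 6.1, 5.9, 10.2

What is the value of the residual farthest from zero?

x=9: ŷ = 1.5 + 0.4·9 = 5.1; e = 2.5 − 5.1 = -2.6
x=11: ŷ = 1.5 + 0.4·11 = 5.9; e = 8.2 − 5.9 = 2.3
x=13: ŷ = 1.5 + 0.4·13 = 6.7; e = 9.7 − 6.7 = 3
x=15: ŷ = 1.5 + 0.4·15 = 7.5; e = 6.1 − 7.5 = -1.4
x=17: ŷ = 1.5 + 0.4·17 = 8.3; e = 5.9 − 8.3 = -2.4
x=19: ŷ = 1.5 + 0.4·19 = 9.1; e = 10.2 − 9.1 = 1.1
Largest |e| is 3 at x = 13, residual 3.

e = 3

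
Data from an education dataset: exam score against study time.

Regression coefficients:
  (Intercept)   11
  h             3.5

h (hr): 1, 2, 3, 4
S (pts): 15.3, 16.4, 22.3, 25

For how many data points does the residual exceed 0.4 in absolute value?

3

h=1: Ŝ = 11 + 3.5·1 = 14.5; e = 15.3 − 14.5 = 0.8
h=2: Ŝ = 11 + 3.5·2 = 18; e = 16.4 − 18 = -1.6
h=3: Ŝ = 11 + 3.5·3 = 21.5; e = 22.3 − 21.5 = 0.8
h=4: Ŝ = 11 + 3.5·4 = 25; e = 25 − 25 = 0
|e| > 0.4: h=1 (|e|=0.8), h=2 (|e|=1.6), h=3 (|e|=0.8) → 3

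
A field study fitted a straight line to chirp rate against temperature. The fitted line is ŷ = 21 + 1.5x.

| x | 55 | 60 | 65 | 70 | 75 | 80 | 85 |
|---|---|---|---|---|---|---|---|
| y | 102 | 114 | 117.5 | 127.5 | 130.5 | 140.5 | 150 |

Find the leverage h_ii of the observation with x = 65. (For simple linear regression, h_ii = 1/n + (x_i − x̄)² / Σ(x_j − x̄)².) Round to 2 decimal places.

h = 0.18

x̄ = (55 + 60 + 65 + 70 + 75 + 80 + 85)/7 = 70
Σ(x − x̄)² = 225 + 100 + 25 + 0 + 25 + 100 + 225 = 700
h = 1/7 + (-5)²/700 = 0.142857 + 0.0357143 = 0.18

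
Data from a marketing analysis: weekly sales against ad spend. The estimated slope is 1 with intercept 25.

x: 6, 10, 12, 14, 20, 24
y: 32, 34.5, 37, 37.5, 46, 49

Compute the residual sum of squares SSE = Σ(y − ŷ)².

SSE = 4.5

x=6: ŷ = 25 + 6 = 31; e = 32 − 31 = 1
x=10: ŷ = 25 + 10 = 35; e = 34.5 − 35 = -0.5
x=12: ŷ = 25 + 12 = 37; e = 37 − 37 = 0
x=14: ŷ = 25 + 14 = 39; e = 37.5 − 39 = -1.5
x=20: ŷ = 25 + 20 = 45; e = 46 − 45 = 1
x=24: ŷ = 25 + 24 = 49; e = 49 − 49 = 0
SSE = 1 + 0.25 + 0 + 2.25 + 1 + 0 = 4.5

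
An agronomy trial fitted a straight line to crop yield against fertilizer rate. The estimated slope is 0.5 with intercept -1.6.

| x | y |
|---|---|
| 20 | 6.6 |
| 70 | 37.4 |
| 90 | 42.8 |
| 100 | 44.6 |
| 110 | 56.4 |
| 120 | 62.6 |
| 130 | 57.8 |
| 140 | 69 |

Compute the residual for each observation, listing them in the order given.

-1.8, 4, -0.6, -3.8, 3, 4.2, -5.6, 0.6

x=20: ŷ = -1.6 + 0.5·20 = 8.4; r = 6.6 − 8.4 = -1.8
x=70: ŷ = -1.6 + 0.5·70 = 33.4; r = 37.4 − 33.4 = 4
x=90: ŷ = -1.6 + 0.5·90 = 43.4; r = 42.8 − 43.4 = -0.6
x=100: ŷ = -1.6 + 0.5·100 = 48.4; r = 44.6 − 48.4 = -3.8
x=110: ŷ = -1.6 + 0.5·110 = 53.4; r = 56.4 − 53.4 = 3
x=120: ŷ = -1.6 + 0.5·120 = 58.4; r = 62.6 − 58.4 = 4.2
x=130: ŷ = -1.6 + 0.5·130 = 63.4; r = 57.8 − 63.4 = -5.6
x=140: ŷ = -1.6 + 0.5·140 = 68.4; r = 69 − 68.4 = 0.6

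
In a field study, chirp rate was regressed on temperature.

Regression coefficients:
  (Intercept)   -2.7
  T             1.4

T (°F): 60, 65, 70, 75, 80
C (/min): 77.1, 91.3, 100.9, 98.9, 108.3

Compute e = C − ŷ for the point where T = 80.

ŷ = -2.7 + 1.4·80 = 109.3
e = 108.3 − 109.3 = -1

e = -1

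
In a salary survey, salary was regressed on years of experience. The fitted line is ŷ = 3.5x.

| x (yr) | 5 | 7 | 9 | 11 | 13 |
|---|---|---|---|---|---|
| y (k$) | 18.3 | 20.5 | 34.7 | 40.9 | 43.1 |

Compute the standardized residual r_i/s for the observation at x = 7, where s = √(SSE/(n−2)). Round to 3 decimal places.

x=5: ŷ = 3.5·5 = 17.5; r = 18.3 − 17.5 = 0.8
x=7: ŷ = 3.5·7 = 24.5; r = 20.5 − 24.5 = -4
x=9: ŷ = 3.5·9 = 31.5; r = 34.7 − 31.5 = 3.2
x=11: ŷ = 3.5·11 = 38.5; r = 40.9 − 38.5 = 2.4
x=13: ŷ = 3.5·13 = 45.5; r = 43.1 − 45.5 = -2.4
SSE = 0.64 + 16 + 10.24 + 5.76 + 5.76 = 38.4
s = √(38.4/3) = 3.57771
r/s = -4 / 3.57771 = -1.118

-1.118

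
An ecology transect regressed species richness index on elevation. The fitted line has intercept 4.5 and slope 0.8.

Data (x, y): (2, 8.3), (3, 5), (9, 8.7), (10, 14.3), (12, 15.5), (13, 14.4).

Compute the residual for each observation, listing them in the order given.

2.2, -1.9, -3, 1.8, 1.4, -0.5

x=2: ŷ = 4.5 + 0.8·2 = 6.1; r = 8.3 − 6.1 = 2.2
x=3: ŷ = 4.5 + 0.8·3 = 6.9; r = 5 − 6.9 = -1.9
x=9: ŷ = 4.5 + 0.8·9 = 11.7; r = 8.7 − 11.7 = -3
x=10: ŷ = 4.5 + 0.8·10 = 12.5; r = 14.3 − 12.5 = 1.8
x=12: ŷ = 4.5 + 0.8·12 = 14.1; r = 15.5 − 14.1 = 1.4
x=13: ŷ = 4.5 + 0.8·13 = 14.9; r = 14.4 − 14.9 = -0.5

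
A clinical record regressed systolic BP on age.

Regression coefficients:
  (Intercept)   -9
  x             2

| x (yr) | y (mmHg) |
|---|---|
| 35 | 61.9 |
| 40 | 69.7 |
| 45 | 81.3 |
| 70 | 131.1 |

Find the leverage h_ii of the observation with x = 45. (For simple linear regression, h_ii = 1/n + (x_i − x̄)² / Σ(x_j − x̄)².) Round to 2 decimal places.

h = 0.26

x̄ = (35 + 40 + 45 + 70)/4 = 47.5
Σ(x − x̄)² = 156.25 + 56.25 + 6.25 + 506.25 = 725
h = 1/4 + (-2.5)²/725 = 0.25 + 0.00862069 = 0.26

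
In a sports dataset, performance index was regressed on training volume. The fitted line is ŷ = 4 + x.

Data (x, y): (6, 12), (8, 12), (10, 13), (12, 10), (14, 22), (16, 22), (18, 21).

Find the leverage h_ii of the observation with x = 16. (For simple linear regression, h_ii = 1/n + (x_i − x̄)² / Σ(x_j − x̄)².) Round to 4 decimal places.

h = 0.2857

x̄ = (6 + 8 + 10 + 12 + 14 + 16 + 18)/7 = 12
Σ(x − x̄)² = 36 + 16 + 4 + 0 + 4 + 16 + 36 = 112
h = 1/7 + (4)²/112 = 0.142857 + 0.142857 = 0.2857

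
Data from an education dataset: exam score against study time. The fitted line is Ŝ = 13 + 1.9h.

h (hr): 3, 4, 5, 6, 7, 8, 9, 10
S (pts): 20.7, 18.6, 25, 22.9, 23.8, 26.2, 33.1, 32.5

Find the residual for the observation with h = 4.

Ŝ = 13 + 1.9·4 = 20.6
e = 18.6 − 20.6 = -2

e = -2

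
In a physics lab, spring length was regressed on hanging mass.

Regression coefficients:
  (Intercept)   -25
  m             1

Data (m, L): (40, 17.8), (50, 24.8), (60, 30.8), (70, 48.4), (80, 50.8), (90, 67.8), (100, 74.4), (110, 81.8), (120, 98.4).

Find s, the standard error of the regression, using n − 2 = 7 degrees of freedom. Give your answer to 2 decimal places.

m=40: ŷ = -25 + 40 = 15; e = 17.8 − 15 = 2.8
m=50: ŷ = -25 + 50 = 25; e = 24.8 − 25 = -0.2
m=60: ŷ = -25 + 60 = 35; e = 30.8 − 35 = -4.2
m=70: ŷ = -25 + 70 = 45; e = 48.4 − 45 = 3.4
m=80: ŷ = -25 + 80 = 55; e = 50.8 − 55 = -4.2
m=90: ŷ = -25 + 90 = 65; e = 67.8 − 65 = 2.8
m=100: ŷ = -25 + 100 = 75; e = 74.4 − 75 = -0.6
m=110: ŷ = -25 + 110 = 85; e = 81.8 − 85 = -3.2
m=120: ŷ = -25 + 120 = 95; e = 98.4 − 95 = 3.4
SSE = 7.84 + 0.04 + 17.64 + 11.56 + 17.64 + 7.84 + 0.36 + 10.24 + 11.56 = 84.72
s = √(84.72/7) = √12.1029 ≈ 3.48

s = 3.48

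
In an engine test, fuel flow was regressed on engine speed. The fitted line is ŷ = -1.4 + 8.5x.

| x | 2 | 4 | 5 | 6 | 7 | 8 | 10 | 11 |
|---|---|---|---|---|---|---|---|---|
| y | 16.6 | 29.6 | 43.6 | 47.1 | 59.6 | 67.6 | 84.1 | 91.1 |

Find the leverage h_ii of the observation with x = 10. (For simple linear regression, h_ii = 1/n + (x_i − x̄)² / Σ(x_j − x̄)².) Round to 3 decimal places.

x̄ = (2 + 4 + 5 + 6 + 7 + 8 + 10 + 11)/8 = 6.625
Σ(x − x̄)² = 21.3906 + 6.89062 + 2.64062 + 0.390625 + 0.140625 + 1.89062 + 11.3906 + 19.1406 = 63.875
h = 1/8 + (3.375)²/63.875 = 0.125 + 0.178327 = 0.303

h = 0.303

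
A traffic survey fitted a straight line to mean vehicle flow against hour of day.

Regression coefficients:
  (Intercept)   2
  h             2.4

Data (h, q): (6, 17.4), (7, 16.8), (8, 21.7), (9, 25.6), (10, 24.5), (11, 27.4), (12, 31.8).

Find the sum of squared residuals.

SSE = 13.5

h=6: ŷ = 2 + 2.4·6 = 16.4; e = 17.4 − 16.4 = 1
h=7: ŷ = 2 + 2.4·7 = 18.8; e = 16.8 − 18.8 = -2
h=8: ŷ = 2 + 2.4·8 = 21.2; e = 21.7 − 21.2 = 0.5
h=9: ŷ = 2 + 2.4·9 = 23.6; e = 25.6 − 23.6 = 2
h=10: ŷ = 2 + 2.4·10 = 26; e = 24.5 − 26 = -1.5
h=11: ŷ = 2 + 2.4·11 = 28.4; e = 27.4 − 28.4 = -1
h=12: ŷ = 2 + 2.4·12 = 30.8; e = 31.8 − 30.8 = 1
SSE = 1 + 4 + 0.25 + 4 + 2.25 + 1 + 1 = 13.5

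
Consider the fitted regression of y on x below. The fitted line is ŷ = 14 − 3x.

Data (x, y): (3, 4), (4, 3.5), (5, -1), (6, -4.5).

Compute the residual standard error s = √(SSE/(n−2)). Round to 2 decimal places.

s = 1.32

x=3: ŷ = 14 − 3·3 = 5; e = 4 − 5 = -1
x=4: ŷ = 14 − 3·4 = 2; e = 3.5 − 2 = 1.5
x=5: ŷ = 14 − 3·5 = -1; e = -1 − (-1) = 0
x=6: ŷ = 14 − 3·6 = -4; e = -4.5 − (-4) = -0.5
SSE = 1 + 2.25 + 0 + 0.25 = 3.5
s = √(3.5/2) = √1.75 ≈ 1.32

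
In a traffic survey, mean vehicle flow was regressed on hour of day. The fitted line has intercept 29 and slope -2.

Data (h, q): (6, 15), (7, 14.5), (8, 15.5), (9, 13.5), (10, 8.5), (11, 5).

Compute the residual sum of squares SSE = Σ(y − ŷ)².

SSE = 21

h=6: q̂ = 29 − 2·6 = 17; e = 15 − 17 = -2
h=7: q̂ = 29 − 2·7 = 15; e = 14.5 − 15 = -0.5
h=8: q̂ = 29 − 2·8 = 13; e = 15.5 − 13 = 2.5
h=9: q̂ = 29 − 2·9 = 11; e = 13.5 − 11 = 2.5
h=10: q̂ = 29 − 2·10 = 9; e = 8.5 − 9 = -0.5
h=11: q̂ = 29 − 2·11 = 7; e = 5 − 7 = -2
SSE = 4 + 0.25 + 6.25 + 6.25 + 0.25 + 4 = 21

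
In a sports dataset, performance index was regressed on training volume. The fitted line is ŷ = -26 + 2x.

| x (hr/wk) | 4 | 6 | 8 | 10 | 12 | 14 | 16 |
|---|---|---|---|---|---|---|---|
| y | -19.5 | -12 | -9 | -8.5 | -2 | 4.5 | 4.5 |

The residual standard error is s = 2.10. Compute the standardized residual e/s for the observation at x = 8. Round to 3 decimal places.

0.476

ŷ = -26 + 2·8 = -10
e = -9 − (-10) = 1
e/s = 1 / 2.10 = 0.476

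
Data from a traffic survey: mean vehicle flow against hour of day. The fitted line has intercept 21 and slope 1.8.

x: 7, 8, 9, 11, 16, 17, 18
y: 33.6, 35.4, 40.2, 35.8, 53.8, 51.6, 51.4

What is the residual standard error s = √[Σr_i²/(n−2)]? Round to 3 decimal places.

s = 3.286

x=7: ŷ = 21 + 1.8·7 = 33.6; r = 33.6 − 33.6 = 0
x=8: ŷ = 21 + 1.8·8 = 35.4; r = 35.4 − 35.4 = 0
x=9: ŷ = 21 + 1.8·9 = 37.2; r = 40.2 − 37.2 = 3
x=11: ŷ = 21 + 1.8·11 = 40.8; r = 35.8 − 40.8 = -5
x=16: ŷ = 21 + 1.8·16 = 49.8; r = 53.8 − 49.8 = 4
x=17: ŷ = 21 + 1.8·17 = 51.6; r = 51.6 − 51.6 = 0
x=18: ŷ = 21 + 1.8·18 = 53.4; r = 51.4 − 53.4 = -2
SSE = 0 + 0 + 9 + 25 + 16 + 0 + 4 = 54
s = √(54/5) = √10.8 ≈ 3.286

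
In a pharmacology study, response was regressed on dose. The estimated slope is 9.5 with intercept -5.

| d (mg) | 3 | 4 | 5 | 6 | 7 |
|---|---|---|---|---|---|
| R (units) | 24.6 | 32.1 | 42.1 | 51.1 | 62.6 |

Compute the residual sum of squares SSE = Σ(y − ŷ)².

d=3: ŷ = -5 + 9.5·3 = 23.5; e = 24.6 − 23.5 = 1.1
d=4: ŷ = -5 + 9.5·4 = 33; e = 32.1 − 33 = -0.9
d=5: ŷ = -5 + 9.5·5 = 42.5; e = 42.1 − 42.5 = -0.4
d=6: ŷ = -5 + 9.5·6 = 52; e = 51.1 − 52 = -0.9
d=7: ŷ = -5 + 9.5·7 = 61.5; e = 62.6 − 61.5 = 1.1
SSE = 1.21 + 0.81 + 0.16 + 0.81 + 1.21 = 4.2

SSE = 4.2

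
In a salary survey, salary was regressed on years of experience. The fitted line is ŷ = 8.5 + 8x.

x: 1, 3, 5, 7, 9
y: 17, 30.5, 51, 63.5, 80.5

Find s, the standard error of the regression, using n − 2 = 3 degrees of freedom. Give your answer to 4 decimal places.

s = 1.9579

x=1: ŷ = 8.5 + 8·1 = 16.5; e = 17 − 16.5 = 0.5
x=3: ŷ = 8.5 + 8·3 = 32.5; e = 30.5 − 32.5 = -2
x=5: ŷ = 8.5 + 8·5 = 48.5; e = 51 − 48.5 = 2.5
x=7: ŷ = 8.5 + 8·7 = 64.5; e = 63.5 − 64.5 = -1
x=9: ŷ = 8.5 + 8·9 = 80.5; e = 80.5 − 80.5 = 0
SSE = 0.25 + 4 + 6.25 + 1 + 0 = 11.5
s = √(11.5/3) = √3.83333 ≈ 1.9579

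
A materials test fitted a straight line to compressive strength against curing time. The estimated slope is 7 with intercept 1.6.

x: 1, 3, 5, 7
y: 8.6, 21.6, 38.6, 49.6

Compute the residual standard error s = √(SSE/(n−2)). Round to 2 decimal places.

x=1: ŷ = 1.6 + 7·1 = 8.6; r = 8.6 − 8.6 = 0
x=3: ŷ = 1.6 + 7·3 = 22.6; r = 21.6 − 22.6 = -1
x=5: ŷ = 1.6 + 7·5 = 36.6; r = 38.6 − 36.6 = 2
x=7: ŷ = 1.6 + 7·7 = 50.6; r = 49.6 − 50.6 = -1
SSE = 0 + 1 + 4 + 1 = 6
s = √(6/2) = √3 ≈ 1.73

s = 1.73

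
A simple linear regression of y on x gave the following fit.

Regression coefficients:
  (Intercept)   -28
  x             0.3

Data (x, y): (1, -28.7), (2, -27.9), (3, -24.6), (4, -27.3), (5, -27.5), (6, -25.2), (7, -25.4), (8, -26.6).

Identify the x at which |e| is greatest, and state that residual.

x=1: ŷ = -28 + 0.3·1 = -27.7; e = -28.7 − (-27.7) = -1
x=2: ŷ = -28 + 0.3·2 = -27.4; e = -27.9 − (-27.4) = -0.5
x=3: ŷ = -28 + 0.3·3 = -27.1; e = -24.6 − (-27.1) = 2.5
x=4: ŷ = -28 + 0.3·4 = -26.8; e = -27.3 − (-26.8) = -0.5
x=5: ŷ = -28 + 0.3·5 = -26.5; e = -27.5 − (-26.5) = -1
x=6: ŷ = -28 + 0.3·6 = -26.2; e = -25.2 − (-26.2) = 1
x=7: ŷ = -28 + 0.3·7 = -25.9; e = -25.4 − (-25.9) = 0.5
x=8: ŷ = -28 + 0.3·8 = -25.6; e = -26.6 − (-25.6) = -1
Largest |e| is 2.5 at x = 3, residual 2.5.

x = 3, e = 2.5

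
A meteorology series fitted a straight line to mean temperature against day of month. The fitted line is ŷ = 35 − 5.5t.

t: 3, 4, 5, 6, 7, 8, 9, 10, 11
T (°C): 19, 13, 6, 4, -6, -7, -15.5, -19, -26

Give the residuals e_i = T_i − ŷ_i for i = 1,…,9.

t=3: ŷ = 35 − 5.5·3 = 18.5; e = 19 − 18.5 = 0.5
t=4: ŷ = 35 − 5.5·4 = 13; e = 13 − 13 = 0
t=5: ŷ = 35 − 5.5·5 = 7.5; e = 6 − 7.5 = -1.5
t=6: ŷ = 35 − 5.5·6 = 2; e = 4 − 2 = 2
t=7: ŷ = 35 − 5.5·7 = -3.5; e = -6 − (-3.5) = -2.5
t=8: ŷ = 35 − 5.5·8 = -9; e = -7 − (-9) = 2
t=9: ŷ = 35 − 5.5·9 = -14.5; e = -15.5 − (-14.5) = -1
t=10: ŷ = 35 − 5.5·10 = -20; e = -19 − (-20) = 1
t=11: ŷ = 35 − 5.5·11 = -25.5; e = -26 − (-25.5) = -0.5

0.5, 0, -1.5, 2, -2.5, 2, -1, 1, -0.5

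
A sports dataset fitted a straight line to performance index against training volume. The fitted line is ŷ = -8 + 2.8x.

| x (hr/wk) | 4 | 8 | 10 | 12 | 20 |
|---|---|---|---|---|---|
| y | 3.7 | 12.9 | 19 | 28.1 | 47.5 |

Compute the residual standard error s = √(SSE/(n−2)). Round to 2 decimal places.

x=4: ŷ = -8 + 2.8·4 = 3.2; e = 3.7 − 3.2 = 0.5
x=8: ŷ = -8 + 2.8·8 = 14.4; e = 12.9 − 14.4 = -1.5
x=10: ŷ = -8 + 2.8·10 = 20; e = 19 − 20 = -1
x=12: ŷ = -8 + 2.8·12 = 25.6; e = 28.1 − 25.6 = 2.5
x=20: ŷ = -8 + 2.8·20 = 48; e = 47.5 − 48 = -0.5
SSE = 0.25 + 2.25 + 1 + 6.25 + 0.25 = 10
s = √(10/3) = √3.33333 ≈ 1.83

s = 1.83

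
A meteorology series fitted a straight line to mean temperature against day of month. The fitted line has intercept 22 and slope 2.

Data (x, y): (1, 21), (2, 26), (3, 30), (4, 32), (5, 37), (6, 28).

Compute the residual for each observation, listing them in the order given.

x=1: ŷ = 22 + 2·1 = 24; r = 21 − 24 = -3
x=2: ŷ = 22 + 2·2 = 26; r = 26 − 26 = 0
x=3: ŷ = 22 + 2·3 = 28; r = 30 − 28 = 2
x=4: ŷ = 22 + 2·4 = 30; r = 32 − 30 = 2
x=5: ŷ = 22 + 2·5 = 32; r = 37 − 32 = 5
x=6: ŷ = 22 + 2·6 = 34; r = 28 − 34 = -6

-3, 0, 2, 2, 5, -6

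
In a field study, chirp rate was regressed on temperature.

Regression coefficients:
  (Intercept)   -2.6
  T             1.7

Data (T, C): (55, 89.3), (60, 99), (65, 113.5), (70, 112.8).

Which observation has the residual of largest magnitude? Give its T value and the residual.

T = 65, e = 5.6

T=55: ŷ = -2.6 + 1.7·55 = 90.9; e = 89.3 − 90.9 = -1.6
T=60: ŷ = -2.6 + 1.7·60 = 99.4; e = 99 − 99.4 = -0.4
T=65: ŷ = -2.6 + 1.7·65 = 107.9; e = 113.5 − 107.9 = 5.6
T=70: ŷ = -2.6 + 1.7·70 = 116.4; e = 112.8 − 116.4 = -3.6
Largest |e| is 5.6 at T = 65, residual 5.6.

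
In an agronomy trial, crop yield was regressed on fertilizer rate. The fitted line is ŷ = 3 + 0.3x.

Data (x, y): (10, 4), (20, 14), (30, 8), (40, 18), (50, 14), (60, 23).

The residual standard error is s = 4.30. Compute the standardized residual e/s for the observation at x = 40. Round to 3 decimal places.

ŷ = 3 + 0.3·40 = 15
e = 18 − 15 = 3
e/s = 3 / 4.30 = 0.698

0.698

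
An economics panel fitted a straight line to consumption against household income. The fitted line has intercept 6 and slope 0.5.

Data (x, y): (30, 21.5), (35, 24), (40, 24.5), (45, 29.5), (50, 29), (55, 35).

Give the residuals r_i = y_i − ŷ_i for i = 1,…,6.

0.5, 0.5, -1.5, 1, -2, 1.5

x=30: ŷ = 6 + 0.5·30 = 21; r = 21.5 − 21 = 0.5
x=35: ŷ = 6 + 0.5·35 = 23.5; r = 24 − 23.5 = 0.5
x=40: ŷ = 6 + 0.5·40 = 26; r = 24.5 − 26 = -1.5
x=45: ŷ = 6 + 0.5·45 = 28.5; r = 29.5 − 28.5 = 1
x=50: ŷ = 6 + 0.5·50 = 31; r = 29 − 31 = -2
x=55: ŷ = 6 + 0.5·55 = 33.5; r = 35 − 33.5 = 1.5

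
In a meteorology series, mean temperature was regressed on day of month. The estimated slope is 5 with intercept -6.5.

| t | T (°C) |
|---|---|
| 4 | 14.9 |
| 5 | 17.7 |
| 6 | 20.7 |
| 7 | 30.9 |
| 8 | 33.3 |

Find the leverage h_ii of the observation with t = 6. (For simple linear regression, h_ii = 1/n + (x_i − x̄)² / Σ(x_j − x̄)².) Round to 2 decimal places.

h = 0.20

t̄ = (4 + 5 + 6 + 7 + 8)/5 = 6
Σ(t − t̄)² = 4 + 1 + 0 + 1 + 4 = 10
h = 1/5 + (0)²/10 = 0.2 + 0 = 0.20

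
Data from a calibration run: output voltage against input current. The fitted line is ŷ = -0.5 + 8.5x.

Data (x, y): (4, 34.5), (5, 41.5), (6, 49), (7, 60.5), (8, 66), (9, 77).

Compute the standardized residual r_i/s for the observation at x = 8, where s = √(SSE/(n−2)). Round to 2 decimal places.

x=4: ŷ = -0.5 + 8.5·4 = 33.5; r = 34.5 − 33.5 = 1
x=5: ŷ = -0.5 + 8.5·5 = 42; r = 41.5 − 42 = -0.5
x=6: ŷ = -0.5 + 8.5·6 = 50.5; r = 49 − 50.5 = -1.5
x=7: ŷ = -0.5 + 8.5·7 = 59; r = 60.5 − 59 = 1.5
x=8: ŷ = -0.5 + 8.5·8 = 67.5; r = 66 − 67.5 = -1.5
x=9: ŷ = -0.5 + 8.5·9 = 76; r = 77 − 76 = 1
SSE = 1 + 0.25 + 2.25 + 2.25 + 2.25 + 1 = 9
s = √(9/4) = 1.5
r/s = -1.5 / 1.5 = -1.00

-1.00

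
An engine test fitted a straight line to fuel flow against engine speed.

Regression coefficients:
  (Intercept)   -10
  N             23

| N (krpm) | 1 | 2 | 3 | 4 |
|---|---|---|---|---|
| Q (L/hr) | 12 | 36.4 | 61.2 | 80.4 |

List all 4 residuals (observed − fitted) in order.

-1, 0.4, 2.2, -1.6

N=1: Q̂ = -10 + 23·1 = 13; e = 12 − 13 = -1
N=2: Q̂ = -10 + 23·2 = 36; e = 36.4 − 36 = 0.4
N=3: Q̂ = -10 + 23·3 = 59; e = 61.2 − 59 = 2.2
N=4: Q̂ = -10 + 23·4 = 82; e = 80.4 − 82 = -1.6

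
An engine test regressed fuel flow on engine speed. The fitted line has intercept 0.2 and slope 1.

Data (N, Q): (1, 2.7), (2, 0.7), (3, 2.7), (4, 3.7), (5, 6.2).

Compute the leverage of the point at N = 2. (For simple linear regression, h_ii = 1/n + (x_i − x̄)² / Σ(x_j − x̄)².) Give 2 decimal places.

h = 0.30

N̄ = (1 + 2 + 3 + 4 + 5)/5 = 3
Σ(N − N̄)² = 4 + 1 + 0 + 1 + 4 = 10
h = 1/5 + (-1)²/10 = 0.2 + 0.1 = 0.30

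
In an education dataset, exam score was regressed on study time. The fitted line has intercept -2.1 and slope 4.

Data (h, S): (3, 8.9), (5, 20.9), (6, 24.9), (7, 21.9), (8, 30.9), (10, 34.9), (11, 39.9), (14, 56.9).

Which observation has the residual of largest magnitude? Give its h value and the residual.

h = 7, r = -4

h=3: Ŝ = -2.1 + 4·3 = 9.9; r = 8.9 − 9.9 = -1
h=5: Ŝ = -2.1 + 4·5 = 17.9; r = 20.9 − 17.9 = 3
h=6: Ŝ = -2.1 + 4·6 = 21.9; r = 24.9 − 21.9 = 3
h=7: Ŝ = -2.1 + 4·7 = 25.9; r = 21.9 − 25.9 = -4
h=8: Ŝ = -2.1 + 4·8 = 29.9; r = 30.9 − 29.9 = 1
h=10: Ŝ = -2.1 + 4·10 = 37.9; r = 34.9 − 37.9 = -3
h=11: Ŝ = -2.1 + 4·11 = 41.9; r = 39.9 − 41.9 = -2
h=14: Ŝ = -2.1 + 4·14 = 53.9; r = 56.9 − 53.9 = 3
Largest |r| is 4 at h = 7, residual -4.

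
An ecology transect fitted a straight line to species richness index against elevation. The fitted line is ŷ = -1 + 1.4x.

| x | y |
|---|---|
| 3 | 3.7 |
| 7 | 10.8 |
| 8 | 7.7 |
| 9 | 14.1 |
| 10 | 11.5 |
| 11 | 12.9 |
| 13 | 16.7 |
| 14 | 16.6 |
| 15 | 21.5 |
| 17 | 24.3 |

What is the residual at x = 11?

e = -1.5

ŷ = -1 + 1.4·11 = 14.4
e = 12.9 − 14.4 = -1.5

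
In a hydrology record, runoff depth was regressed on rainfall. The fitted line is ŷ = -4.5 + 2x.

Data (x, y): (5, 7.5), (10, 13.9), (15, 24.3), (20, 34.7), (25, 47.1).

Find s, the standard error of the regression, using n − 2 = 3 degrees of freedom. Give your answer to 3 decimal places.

s = 1.932

x=5: ŷ = -4.5 + 2·5 = 5.5; e = 7.5 − 5.5 = 2
x=10: ŷ = -4.5 + 2·10 = 15.5; e = 13.9 − 15.5 = -1.6
x=15: ŷ = -4.5 + 2·15 = 25.5; e = 24.3 − 25.5 = -1.2
x=20: ŷ = -4.5 + 2·20 = 35.5; e = 34.7 − 35.5 = -0.8
x=25: ŷ = -4.5 + 2·25 = 45.5; e = 47.1 − 45.5 = 1.6
SSE = 4 + 2.56 + 1.44 + 0.64 + 2.56 = 11.2
s = √(11.2/3) = √3.73333 ≈ 1.932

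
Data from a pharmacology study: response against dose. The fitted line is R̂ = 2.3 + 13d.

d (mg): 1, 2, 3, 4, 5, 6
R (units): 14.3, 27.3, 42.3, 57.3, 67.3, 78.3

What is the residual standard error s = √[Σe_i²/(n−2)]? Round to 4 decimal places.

s = 2.0000

d=1: R̂ = 2.3 + 13·1 = 15.3; e = 14.3 − 15.3 = -1
d=2: R̂ = 2.3 + 13·2 = 28.3; e = 27.3 − 28.3 = -1
d=3: R̂ = 2.3 + 13·3 = 41.3; e = 42.3 − 41.3 = 1
d=4: R̂ = 2.3 + 13·4 = 54.3; e = 57.3 − 54.3 = 3
d=5: R̂ = 2.3 + 13·5 = 67.3; e = 67.3 − 67.3 = 0
d=6: R̂ = 2.3 + 13·6 = 80.3; e = 78.3 − 80.3 = -2
SSE = 1 + 1 + 1 + 9 + 0 + 4 = 16
s = √(16/4) = √4 ≈ 2.0000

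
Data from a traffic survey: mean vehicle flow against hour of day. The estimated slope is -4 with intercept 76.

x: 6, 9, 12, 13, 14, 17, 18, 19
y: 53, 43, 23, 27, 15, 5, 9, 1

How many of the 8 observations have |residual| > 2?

x=6: ŷ = 76 − 4·6 = 52; r = 53 − 52 = 1
x=9: ŷ = 76 − 4·9 = 40; r = 43 − 40 = 3
x=12: ŷ = 76 − 4·12 = 28; r = 23 − 28 = -5
x=13: ŷ = 76 − 4·13 = 24; r = 27 − 24 = 3
x=14: ŷ = 76 − 4·14 = 20; r = 15 − 20 = -5
x=17: ŷ = 76 − 4·17 = 8; r = 5 − 8 = -3
x=18: ŷ = 76 − 4·18 = 4; r = 9 − 4 = 5
x=19: ŷ = 76 − 4·19 = 0; r = 1 − 0 = 1
|r| > 2: x=9 (|r|=3), x=12 (|r|=5), x=13 (|r|=3), x=14 (|r|=5), x=17 (|r|=3), x=18 (|r|=5) → 6

6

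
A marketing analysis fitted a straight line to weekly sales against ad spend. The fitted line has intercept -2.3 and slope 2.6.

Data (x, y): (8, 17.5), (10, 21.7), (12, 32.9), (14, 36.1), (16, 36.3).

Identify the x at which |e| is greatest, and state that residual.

x = 12, e = 4

x=8: ŷ = -2.3 + 2.6·8 = 18.5; e = 17.5 − 18.5 = -1
x=10: ŷ = -2.3 + 2.6·10 = 23.7; e = 21.7 − 23.7 = -2
x=12: ŷ = -2.3 + 2.6·12 = 28.9; e = 32.9 − 28.9 = 4
x=14: ŷ = -2.3 + 2.6·14 = 34.1; e = 36.1 − 34.1 = 2
x=16: ŷ = -2.3 + 2.6·16 = 39.3; e = 36.3 − 39.3 = -3
Largest |e| is 4 at x = 12, residual 4.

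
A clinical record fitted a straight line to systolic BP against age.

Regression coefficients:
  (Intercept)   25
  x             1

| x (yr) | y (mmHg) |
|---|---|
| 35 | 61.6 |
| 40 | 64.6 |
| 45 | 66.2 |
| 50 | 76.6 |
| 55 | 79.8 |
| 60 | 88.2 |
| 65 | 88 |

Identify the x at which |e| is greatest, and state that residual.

x = 45, e = -3.8

x=35: ŷ = 25 + 35 = 60; e = 61.6 − 60 = 1.6
x=40: ŷ = 25 + 40 = 65; e = 64.6 − 65 = -0.4
x=45: ŷ = 25 + 45 = 70; e = 66.2 − 70 = -3.8
x=50: ŷ = 25 + 50 = 75; e = 76.6 − 75 = 1.6
x=55: ŷ = 25 + 55 = 80; e = 79.8 − 80 = -0.2
x=60: ŷ = 25 + 60 = 85; e = 88.2 − 85 = 3.2
x=65: ŷ = 25 + 65 = 90; e = 88 − 90 = -2
Largest |e| is 3.8 at x = 45, residual -3.8.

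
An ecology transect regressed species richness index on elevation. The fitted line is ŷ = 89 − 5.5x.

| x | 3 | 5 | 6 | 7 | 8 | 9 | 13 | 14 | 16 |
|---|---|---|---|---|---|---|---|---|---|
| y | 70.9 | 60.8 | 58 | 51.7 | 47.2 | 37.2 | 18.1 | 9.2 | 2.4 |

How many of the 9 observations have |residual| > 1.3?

6

x=3: ŷ = 89 − 5.5·3 = 72.5; e = 70.9 − 72.5 = -1.6
x=5: ŷ = 89 − 5.5·5 = 61.5; e = 60.8 − 61.5 = -0.7
x=6: ŷ = 89 − 5.5·6 = 56; e = 58 − 56 = 2
x=7: ŷ = 89 − 5.5·7 = 50.5; e = 51.7 − 50.5 = 1.2
x=8: ŷ = 89 − 5.5·8 = 45; e = 47.2 − 45 = 2.2
x=9: ŷ = 89 − 5.5·9 = 39.5; e = 37.2 − 39.5 = -2.3
x=13: ŷ = 89 − 5.5·13 = 17.5; e = 18.1 − 17.5 = 0.6
x=14: ŷ = 89 − 5.5·14 = 12; e = 9.2 − 12 = -2.8
x=16: ŷ = 89 − 5.5·16 = 1; e = 2.4 − 1 = 1.4
|e| > 1.3: x=3 (|e|=1.6), x=6 (|e|=2), x=8 (|e|=2.2), x=9 (|e|=2.3), x=14 (|e|=2.8), x=16 (|e|=1.4) → 6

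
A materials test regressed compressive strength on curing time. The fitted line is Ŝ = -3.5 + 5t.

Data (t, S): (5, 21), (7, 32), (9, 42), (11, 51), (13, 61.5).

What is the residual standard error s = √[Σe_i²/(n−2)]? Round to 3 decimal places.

t=5: Ŝ = -3.5 + 5·5 = 21.5; e = 21 − 21.5 = -0.5
t=7: Ŝ = -3.5 + 5·7 = 31.5; e = 32 − 31.5 = 0.5
t=9: Ŝ = -3.5 + 5·9 = 41.5; e = 42 − 41.5 = 0.5
t=11: Ŝ = -3.5 + 5·11 = 51.5; e = 51 − 51.5 = -0.5
t=13: Ŝ = -3.5 + 5·13 = 61.5; e = 61.5 − 61.5 = 0
SSE = 0.25 + 0.25 + 0.25 + 0.25 + 0 = 1
s = √(1/3) = √0.333333 ≈ 0.577

s = 0.577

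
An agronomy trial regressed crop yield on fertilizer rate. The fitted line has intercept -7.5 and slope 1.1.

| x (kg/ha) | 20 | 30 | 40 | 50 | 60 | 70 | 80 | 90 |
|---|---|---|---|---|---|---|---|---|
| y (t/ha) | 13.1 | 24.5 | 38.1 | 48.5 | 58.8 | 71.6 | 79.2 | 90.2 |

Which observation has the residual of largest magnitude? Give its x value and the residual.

x=20: ŷ = -7.5 + 1.1·20 = 14.5; r = 13.1 − 14.5 = -1.4
x=30: ŷ = -7.5 + 1.1·30 = 25.5; r = 24.5 − 25.5 = -1
x=40: ŷ = -7.5 + 1.1·40 = 36.5; r = 38.1 − 36.5 = 1.6
x=50: ŷ = -7.5 + 1.1·50 = 47.5; r = 48.5 − 47.5 = 1
x=60: ŷ = -7.5 + 1.1·60 = 58.5; r = 58.8 − 58.5 = 0.3
x=70: ŷ = -7.5 + 1.1·70 = 69.5; r = 71.6 − 69.5 = 2.1
x=80: ŷ = -7.5 + 1.1·80 = 80.5; r = 79.2 − 80.5 = -1.3
x=90: ŷ = -7.5 + 1.1·90 = 91.5; r = 90.2 − 91.5 = -1.3
Largest |r| is 2.1 at x = 70, residual 2.1.

x = 70, r = 2.1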